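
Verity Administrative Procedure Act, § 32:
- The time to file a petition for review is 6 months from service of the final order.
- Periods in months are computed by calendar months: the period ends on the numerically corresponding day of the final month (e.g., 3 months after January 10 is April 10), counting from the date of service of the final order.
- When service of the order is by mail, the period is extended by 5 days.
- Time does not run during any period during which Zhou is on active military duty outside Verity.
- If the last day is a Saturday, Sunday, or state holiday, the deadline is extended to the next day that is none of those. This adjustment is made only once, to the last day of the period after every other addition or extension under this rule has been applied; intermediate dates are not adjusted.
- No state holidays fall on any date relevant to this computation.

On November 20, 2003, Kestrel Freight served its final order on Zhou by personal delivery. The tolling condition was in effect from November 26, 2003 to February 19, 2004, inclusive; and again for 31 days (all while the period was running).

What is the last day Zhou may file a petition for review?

September 14, 2004

6 months after November 20, 2003 is May 20, 2004.
Service was not by mail, so no mail extension applies.
From November 26, 2003 through February 19, 2004 inclusive is 86 days; tolling adds 86 days: May 20, 2004 + 86 days = August 14, 2004.
Tolling adds 31 days: August 14, 2004 + 31 days = September 14, 2004.
September 14, 2004 is a Tuesday and not a state holiday, so no extension applies.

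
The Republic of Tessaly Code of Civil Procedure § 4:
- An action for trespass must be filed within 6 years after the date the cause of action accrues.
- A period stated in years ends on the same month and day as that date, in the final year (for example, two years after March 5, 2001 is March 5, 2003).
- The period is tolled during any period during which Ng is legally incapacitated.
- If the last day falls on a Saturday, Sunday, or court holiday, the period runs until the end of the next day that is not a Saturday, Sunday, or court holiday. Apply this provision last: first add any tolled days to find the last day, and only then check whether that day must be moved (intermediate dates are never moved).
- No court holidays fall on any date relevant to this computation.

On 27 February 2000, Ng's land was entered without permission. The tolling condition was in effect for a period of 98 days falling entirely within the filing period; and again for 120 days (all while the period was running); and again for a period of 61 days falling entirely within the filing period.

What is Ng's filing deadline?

December 4, 2006

6 years after 27 February 2000 is February 27, 2006.
Tolling adds 98 days: February 27, 2006 + 98 days = June 5, 2006.
Tolling adds 120 days: June 5, 2006 + 120 days = October 3, 2006.
Tolling adds 61 days: October 3, 2006 + 61 days = December 3, 2006.
December 3, 2006 is Sunday. The next qualifying day is December 4, 2006.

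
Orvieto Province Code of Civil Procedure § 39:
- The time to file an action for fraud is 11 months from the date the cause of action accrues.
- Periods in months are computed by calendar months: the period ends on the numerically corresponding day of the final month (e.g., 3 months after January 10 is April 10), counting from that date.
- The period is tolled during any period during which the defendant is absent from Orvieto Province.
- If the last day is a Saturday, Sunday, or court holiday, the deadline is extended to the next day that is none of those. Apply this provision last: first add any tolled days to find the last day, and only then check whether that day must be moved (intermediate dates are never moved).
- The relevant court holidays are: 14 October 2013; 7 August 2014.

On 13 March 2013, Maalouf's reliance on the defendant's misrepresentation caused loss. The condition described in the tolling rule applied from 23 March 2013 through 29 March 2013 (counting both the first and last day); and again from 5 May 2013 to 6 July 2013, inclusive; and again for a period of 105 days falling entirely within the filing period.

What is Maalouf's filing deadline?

August 8, 2014

11 months after 13 March 2013 is February 13, 2014.
From March 23, 2013 through March 29, 2013 inclusive is 7 days; tolling adds 7 days: February 13, 2014 + 7 days = February 20, 2014.
From May 5, 2013 through July 6, 2013 inclusive is 63 days; tolling adds 63 days: February 20, 2014 + 63 days = April 24, 2014.
Tolling adds 105 days: April 24, 2014 + 105 days = August 7, 2014.
August 7, 2014 is a listed holiday. The next qualifying day is August 8, 2014.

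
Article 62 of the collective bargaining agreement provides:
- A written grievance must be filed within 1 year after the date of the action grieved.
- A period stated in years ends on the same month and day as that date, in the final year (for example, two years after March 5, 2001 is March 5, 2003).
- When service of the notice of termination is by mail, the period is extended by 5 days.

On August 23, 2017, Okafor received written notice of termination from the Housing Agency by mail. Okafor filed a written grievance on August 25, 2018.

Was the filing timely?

Yes

1 year after August 23, 2017 is August 23, 2018.
Service was by mail, adding 5 days: August 23, 2018 + 5 days = August 28, 2018.
The deadline is August 28, 2018; the filing on August 25, 2018 is on or before that date.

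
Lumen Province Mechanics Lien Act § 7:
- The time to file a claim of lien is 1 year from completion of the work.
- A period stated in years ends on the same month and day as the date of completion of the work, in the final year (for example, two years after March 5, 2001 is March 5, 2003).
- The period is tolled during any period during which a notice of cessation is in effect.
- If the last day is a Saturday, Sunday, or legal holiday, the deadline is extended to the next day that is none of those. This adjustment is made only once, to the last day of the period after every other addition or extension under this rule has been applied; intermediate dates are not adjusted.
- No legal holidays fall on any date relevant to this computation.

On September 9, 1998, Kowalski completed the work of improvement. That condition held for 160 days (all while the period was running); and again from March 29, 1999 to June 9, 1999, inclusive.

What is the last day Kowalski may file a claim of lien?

1 year after September 9, 1998 is September 9, 1999.
Tolling adds 160 days: September 9, 1999 + 160 days = February 16, 2000.
From March 29, 1999 through June 9, 1999 inclusive is 73 days; tolling adds 73 days: February 16, 2000 + 73 days = April 29, 2000.
April 29, 2000 is Saturday; April 30, 2000 is Sunday. The next qualifying day is May 1, 2000.

May 1, 2000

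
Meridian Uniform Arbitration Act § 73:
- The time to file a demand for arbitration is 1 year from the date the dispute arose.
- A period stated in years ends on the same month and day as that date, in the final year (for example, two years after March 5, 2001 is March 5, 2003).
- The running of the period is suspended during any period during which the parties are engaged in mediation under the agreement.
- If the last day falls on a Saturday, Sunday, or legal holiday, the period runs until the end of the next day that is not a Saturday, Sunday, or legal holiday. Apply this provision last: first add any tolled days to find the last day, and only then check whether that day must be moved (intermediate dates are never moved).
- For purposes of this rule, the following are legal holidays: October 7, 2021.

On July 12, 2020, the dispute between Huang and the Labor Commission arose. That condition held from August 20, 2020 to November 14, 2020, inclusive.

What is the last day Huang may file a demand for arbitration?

1 year after July 12, 2020 is July 12, 2021.
From August 20, 2020 through November 14, 2020 inclusive is 87 days; tolling adds 87 days: July 12, 2021 + 87 days = October 7, 2021.
October 7, 2021 is a listed holiday. The next qualifying day is October 8, 2021.

October 8, 2021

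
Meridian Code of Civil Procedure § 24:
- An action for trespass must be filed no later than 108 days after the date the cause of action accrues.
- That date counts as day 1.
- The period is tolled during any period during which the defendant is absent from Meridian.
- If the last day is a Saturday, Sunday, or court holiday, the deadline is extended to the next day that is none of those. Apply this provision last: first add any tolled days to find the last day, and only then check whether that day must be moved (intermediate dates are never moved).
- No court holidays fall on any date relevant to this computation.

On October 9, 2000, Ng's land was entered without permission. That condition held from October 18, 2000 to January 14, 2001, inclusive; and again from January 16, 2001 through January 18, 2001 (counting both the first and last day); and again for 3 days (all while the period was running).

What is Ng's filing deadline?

Counting October 9, 2000 as day 1, day 108 is January 24, 2001.
From October 18, 2000 through January 14, 2001 inclusive is 89 days; tolling adds 89 days: January 24, 2001 + 89 days = April 23, 2001.
From January 16, 2001 through January 18, 2001 inclusive is 3 days; tolling adds 3 days: April 23, 2001 + 3 days = April 26, 2001.
Tolling adds 3 days: April 26, 2001 + 3 days = April 29, 2001.
April 29, 2001 is Sunday. The next qualifying day is April 30, 2001.

April 30, 2001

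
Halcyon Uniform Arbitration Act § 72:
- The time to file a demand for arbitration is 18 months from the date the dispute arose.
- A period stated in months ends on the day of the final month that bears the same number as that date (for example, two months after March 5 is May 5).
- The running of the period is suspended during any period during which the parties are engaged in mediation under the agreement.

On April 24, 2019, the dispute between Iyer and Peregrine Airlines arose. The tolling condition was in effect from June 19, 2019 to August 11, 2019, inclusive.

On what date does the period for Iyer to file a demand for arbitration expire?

December 17, 2020

18 months after April 24, 2019 is October 24, 2020.
From June 19, 2019 through August 11, 2019 inclusive is 54 days; tolling adds 54 days: October 24, 2020 + 54 days = December 17, 2020.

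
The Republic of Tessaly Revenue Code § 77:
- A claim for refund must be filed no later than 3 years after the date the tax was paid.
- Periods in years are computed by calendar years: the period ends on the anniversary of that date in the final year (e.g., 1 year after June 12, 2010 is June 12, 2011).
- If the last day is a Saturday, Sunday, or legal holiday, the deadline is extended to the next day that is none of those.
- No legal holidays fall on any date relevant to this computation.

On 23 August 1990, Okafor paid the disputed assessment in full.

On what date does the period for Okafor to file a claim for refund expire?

3 years after 23 August 1990 is August 23, 1993.
August 23, 1993 is a Monday and not a legal holiday, so no extension applies.

August 23, 1993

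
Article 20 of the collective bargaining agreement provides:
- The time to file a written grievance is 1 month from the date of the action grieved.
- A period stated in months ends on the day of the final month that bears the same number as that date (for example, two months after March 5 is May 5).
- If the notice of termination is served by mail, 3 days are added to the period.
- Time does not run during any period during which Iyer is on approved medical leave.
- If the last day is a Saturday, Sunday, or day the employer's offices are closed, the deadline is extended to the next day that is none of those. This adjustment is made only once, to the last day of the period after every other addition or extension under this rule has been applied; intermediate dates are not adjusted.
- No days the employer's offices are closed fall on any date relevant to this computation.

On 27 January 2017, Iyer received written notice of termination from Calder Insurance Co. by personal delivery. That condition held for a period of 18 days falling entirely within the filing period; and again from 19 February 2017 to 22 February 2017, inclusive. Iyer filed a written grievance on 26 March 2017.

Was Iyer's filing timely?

No

1 month after 27 January 2017 is February 27, 2017.
Service was not by mail, so no mail extension applies.
Tolling adds 18 days: February 27, 2017 + 18 days = March 17, 2017.
From February 19, 2017 through February 22, 2017 inclusive is 4 days; tolling adds 4 days: March 17, 2017 + 4 days = March 21, 2017.
March 21, 2017 is a Tuesday and not a day the employer's offices are closed, so no extension applies.
The deadline is March 21, 2017; the filing on March 26, 2017 is after that date.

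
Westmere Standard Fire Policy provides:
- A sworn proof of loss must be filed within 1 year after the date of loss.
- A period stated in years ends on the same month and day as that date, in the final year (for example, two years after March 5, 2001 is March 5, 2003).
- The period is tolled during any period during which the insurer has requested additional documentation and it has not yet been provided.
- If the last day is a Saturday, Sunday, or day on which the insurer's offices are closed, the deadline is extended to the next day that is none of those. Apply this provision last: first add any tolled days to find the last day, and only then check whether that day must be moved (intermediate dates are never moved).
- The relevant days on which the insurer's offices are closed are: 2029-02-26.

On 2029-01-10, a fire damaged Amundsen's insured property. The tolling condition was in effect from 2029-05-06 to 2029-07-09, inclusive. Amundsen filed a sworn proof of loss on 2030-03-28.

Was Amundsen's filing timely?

1 year after 2029-01-10 is January 10, 2030.
From May 6, 2029 through July 9, 2029 inclusive is 65 days; tolling adds 65 days: January 10, 2030 + 65 days = March 16, 2030.
March 16, 2030 is Saturday; March 17, 2030 is Sunday. The next qualifying day is March 18, 2030.
The deadline is March 18, 2030; the filing on March 28, 2030 is after that date.

No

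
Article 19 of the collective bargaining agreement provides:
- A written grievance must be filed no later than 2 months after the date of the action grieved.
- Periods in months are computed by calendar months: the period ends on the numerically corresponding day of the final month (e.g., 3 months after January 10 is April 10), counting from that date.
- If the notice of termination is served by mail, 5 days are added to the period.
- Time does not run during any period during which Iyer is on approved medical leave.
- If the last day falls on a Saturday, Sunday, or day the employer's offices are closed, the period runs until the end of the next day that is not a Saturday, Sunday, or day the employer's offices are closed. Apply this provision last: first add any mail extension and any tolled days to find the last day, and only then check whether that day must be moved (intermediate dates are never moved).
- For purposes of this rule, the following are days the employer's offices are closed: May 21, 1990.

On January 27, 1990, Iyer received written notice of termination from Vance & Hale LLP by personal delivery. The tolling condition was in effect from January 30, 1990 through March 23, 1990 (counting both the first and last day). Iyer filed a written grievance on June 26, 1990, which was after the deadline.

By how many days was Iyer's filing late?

2 months after January 27, 1990 is March 27, 1990.
Service was not by mail, so no mail extension applies.
From January 30, 1990 through March 23, 1990 inclusive is 53 days; tolling adds 53 days: March 27, 1990 + 53 days = May 19, 1990.
May 19, 1990 is Saturday; May 20, 1990 is Sunday; May 21, 1990 is a listed holiday. The next qualifying day is May 22, 1990.
The deadline is May 22, 1990; from May 22, 1990 to June 26, 1990 is 35 days.

35 days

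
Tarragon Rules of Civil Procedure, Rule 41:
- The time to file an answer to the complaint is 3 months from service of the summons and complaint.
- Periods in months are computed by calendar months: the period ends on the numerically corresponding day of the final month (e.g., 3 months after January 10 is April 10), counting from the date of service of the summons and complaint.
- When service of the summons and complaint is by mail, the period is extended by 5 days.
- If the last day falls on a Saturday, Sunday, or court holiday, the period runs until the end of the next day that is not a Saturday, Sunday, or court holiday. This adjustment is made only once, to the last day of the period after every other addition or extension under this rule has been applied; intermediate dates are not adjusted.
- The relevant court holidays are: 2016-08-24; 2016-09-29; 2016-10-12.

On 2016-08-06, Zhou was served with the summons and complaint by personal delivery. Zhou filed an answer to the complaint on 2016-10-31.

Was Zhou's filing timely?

Yes

3 months after 2016-08-06 is November 6, 2016.
Service was not by mail, so no mail extension applies.
November 6, 2016 is Sunday. The next qualifying day is November 7, 2016.
The deadline is November 7, 2016; the filing on October 31, 2016 is on or before that date.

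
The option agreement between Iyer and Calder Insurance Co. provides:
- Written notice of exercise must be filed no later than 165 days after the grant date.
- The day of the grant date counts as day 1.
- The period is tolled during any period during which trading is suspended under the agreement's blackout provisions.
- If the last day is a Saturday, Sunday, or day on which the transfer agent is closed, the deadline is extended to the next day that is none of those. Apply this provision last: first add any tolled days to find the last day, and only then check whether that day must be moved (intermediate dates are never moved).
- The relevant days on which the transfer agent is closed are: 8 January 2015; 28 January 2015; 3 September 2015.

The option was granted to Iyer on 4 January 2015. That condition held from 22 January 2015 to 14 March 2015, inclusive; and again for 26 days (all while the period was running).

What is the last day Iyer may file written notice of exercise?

Counting 4 January 2015 as day 1, day 165 is June 17, 2015.
From January 22, 2015 through March 14, 2015 inclusive is 52 days; tolling adds 52 days: June 17, 2015 + 52 days = August 8, 2015.
Tolling adds 26 days: August 8, 2015 + 26 days = September 3, 2015.
September 3, 2015 is a listed holiday. The next qualifying day is September 4, 2015.

September 4, 2015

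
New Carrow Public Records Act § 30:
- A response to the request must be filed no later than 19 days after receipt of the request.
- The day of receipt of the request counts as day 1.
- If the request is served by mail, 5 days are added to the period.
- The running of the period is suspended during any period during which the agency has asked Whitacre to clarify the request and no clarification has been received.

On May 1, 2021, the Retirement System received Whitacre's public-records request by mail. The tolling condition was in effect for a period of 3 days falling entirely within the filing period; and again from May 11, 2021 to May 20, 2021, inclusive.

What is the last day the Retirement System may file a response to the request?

June 6, 2021

Counting May 1, 2021 as day 1, day 19 is May 19, 2021.
Service was by mail, adding 5 days: May 19, 2021 + 5 days = May 24, 2021.
Tolling adds 3 days: May 24, 2021 + 3 days = May 27, 2021.
From May 11, 2021 through May 20, 2021 inclusive is 10 days; tolling adds 10 days: May 27, 2021 + 10 days = June 6, 2021.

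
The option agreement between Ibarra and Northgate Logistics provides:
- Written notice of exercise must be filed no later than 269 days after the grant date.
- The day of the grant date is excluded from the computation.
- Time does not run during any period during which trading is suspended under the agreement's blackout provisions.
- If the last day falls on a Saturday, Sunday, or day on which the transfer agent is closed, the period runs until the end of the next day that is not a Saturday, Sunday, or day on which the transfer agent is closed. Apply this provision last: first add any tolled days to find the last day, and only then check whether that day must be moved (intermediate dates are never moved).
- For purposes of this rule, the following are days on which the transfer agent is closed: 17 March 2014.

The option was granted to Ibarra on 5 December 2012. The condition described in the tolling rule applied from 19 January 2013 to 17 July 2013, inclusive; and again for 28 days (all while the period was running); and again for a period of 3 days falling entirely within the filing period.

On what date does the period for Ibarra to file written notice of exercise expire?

March 31, 2014

269 days after 5 December 2012 is August 31, 2013.
From January 19, 2013 through July 17, 2013 inclusive is 180 days; tolling adds 180 days: August 31, 2013 + 180 days = February 27, 2014.
Tolling adds 28 days: February 27, 2014 + 28 days = March 27, 2014.
Tolling adds 3 days: March 27, 2014 + 3 days = March 30, 2014.
March 30, 2014 is Sunday. The next qualifying day is March 31, 2014.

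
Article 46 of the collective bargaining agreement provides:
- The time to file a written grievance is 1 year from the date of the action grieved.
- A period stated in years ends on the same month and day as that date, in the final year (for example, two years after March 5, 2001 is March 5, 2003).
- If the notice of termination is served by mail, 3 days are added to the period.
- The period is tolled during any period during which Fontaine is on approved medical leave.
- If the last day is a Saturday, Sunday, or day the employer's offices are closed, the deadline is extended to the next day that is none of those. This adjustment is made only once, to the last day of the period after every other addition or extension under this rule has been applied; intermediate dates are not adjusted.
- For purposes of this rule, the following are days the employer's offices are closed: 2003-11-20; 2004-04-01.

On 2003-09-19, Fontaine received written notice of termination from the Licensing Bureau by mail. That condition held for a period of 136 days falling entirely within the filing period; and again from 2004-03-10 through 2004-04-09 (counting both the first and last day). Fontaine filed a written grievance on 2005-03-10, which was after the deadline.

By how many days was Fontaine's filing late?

1 year after 2003-09-19 is September 19, 2004.
Service was by mail, adding 3 days: September 19, 2004 + 3 days = September 22, 2004.
Tolling adds 136 days: September 22, 2004 + 136 days = February 5, 2005.
From March 10, 2004 through April 9, 2004 inclusive is 31 days; tolling adds 31 days: February 5, 2005 + 31 days = March 8, 2005.
March 8, 2005 is a Tuesday and not a day the employer's offices are closed, so no extension applies.
The deadline is March 8, 2005; from March 8, 2005 to March 10, 2005 is 2 days.

2 days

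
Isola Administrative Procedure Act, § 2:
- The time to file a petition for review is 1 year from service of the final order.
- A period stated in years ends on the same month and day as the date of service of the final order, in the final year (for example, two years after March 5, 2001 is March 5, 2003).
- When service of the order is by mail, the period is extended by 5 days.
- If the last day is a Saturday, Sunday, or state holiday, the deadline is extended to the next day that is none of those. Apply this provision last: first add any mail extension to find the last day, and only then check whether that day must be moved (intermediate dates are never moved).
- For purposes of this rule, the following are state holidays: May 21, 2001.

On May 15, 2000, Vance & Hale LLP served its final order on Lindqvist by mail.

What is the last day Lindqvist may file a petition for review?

1 year after May 15, 2000 is May 15, 2001.
Service was by mail, adding 5 days: May 15, 2001 + 5 days = May 20, 2001.
May 20, 2001 is Sunday; May 21, 2001 is a listed holiday. The next qualifying day is May 22, 2001.

May 22, 2001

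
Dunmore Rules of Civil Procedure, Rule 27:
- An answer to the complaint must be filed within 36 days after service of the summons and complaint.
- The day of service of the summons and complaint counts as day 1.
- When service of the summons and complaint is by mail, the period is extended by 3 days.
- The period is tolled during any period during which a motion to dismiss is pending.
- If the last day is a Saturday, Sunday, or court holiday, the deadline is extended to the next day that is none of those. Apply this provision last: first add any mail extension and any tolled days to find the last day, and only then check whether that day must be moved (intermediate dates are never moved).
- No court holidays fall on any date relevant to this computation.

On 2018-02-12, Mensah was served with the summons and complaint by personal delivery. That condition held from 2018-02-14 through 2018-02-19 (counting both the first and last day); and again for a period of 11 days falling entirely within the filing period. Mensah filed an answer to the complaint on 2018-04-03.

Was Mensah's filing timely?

Yes

Counting 2018-02-12 as day 1, day 36 is March 19, 2018.
Service was not by mail, so no mail extension applies.
From February 14, 2018 through February 19, 2018 inclusive is 6 days; tolling adds 6 days: March 19, 2018 + 6 days = March 25, 2018.
Tolling adds 11 days: March 25, 2018 + 11 days = April 5, 2018.
April 5, 2018 is a Thursday and not a court holiday, so no extension applies.
The deadline is April 5, 2018; the filing on April 3, 2018 is on or before that date.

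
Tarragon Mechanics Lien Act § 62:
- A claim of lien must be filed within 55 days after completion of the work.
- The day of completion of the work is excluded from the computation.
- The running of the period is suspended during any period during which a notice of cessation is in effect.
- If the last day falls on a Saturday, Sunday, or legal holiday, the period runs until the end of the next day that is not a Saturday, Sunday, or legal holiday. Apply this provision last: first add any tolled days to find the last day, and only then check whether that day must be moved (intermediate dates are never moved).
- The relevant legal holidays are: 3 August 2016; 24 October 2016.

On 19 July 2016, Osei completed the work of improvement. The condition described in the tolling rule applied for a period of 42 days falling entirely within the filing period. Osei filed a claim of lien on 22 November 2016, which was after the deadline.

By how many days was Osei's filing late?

28 days

55 days after 19 July 2016 is September 12, 2016.
Tolling adds 42 days: September 12, 2016 + 42 days = October 24, 2016.
October 24, 2016 is a listed holiday. The next qualifying day is October 25, 2016.
The deadline is October 25, 2016; from October 25, 2016 to November 22, 2016 is 28 days.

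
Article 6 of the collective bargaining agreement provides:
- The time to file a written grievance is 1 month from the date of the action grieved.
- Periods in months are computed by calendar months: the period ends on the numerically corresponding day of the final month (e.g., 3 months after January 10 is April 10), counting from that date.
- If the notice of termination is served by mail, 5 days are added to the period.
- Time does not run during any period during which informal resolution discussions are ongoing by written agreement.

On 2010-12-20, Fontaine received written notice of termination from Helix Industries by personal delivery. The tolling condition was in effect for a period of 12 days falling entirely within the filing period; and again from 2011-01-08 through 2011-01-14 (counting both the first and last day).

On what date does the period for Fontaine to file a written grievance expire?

1 month after 2010-12-20 is January 20, 2011.
Service was not by mail, so no mail extension applies.
Tolling adds 12 days: January 20, 2011 + 12 days = February 1, 2011.
From January 8, 2011 through January 14, 2011 inclusive is 7 days; tolling adds 7 days: February 1, 2011 + 7 days = February 8, 2011.

February 8, 2011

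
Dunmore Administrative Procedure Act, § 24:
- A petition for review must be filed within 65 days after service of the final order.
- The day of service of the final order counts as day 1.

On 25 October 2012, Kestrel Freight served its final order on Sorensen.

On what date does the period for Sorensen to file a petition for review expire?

Counting 25 October 2012 as day 1, day 65 is December 28, 2012.

December 28, 2012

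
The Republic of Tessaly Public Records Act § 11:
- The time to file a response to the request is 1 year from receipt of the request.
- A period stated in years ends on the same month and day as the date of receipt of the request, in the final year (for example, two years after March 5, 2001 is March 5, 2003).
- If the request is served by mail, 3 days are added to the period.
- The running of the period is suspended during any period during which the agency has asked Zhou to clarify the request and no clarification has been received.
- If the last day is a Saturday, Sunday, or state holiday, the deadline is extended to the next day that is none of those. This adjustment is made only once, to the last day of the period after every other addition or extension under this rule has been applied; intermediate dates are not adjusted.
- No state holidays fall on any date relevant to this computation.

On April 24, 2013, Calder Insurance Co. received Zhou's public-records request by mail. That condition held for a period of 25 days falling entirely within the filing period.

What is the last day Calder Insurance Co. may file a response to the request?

May 22, 2014

1 year after April 24, 2013 is April 24, 2014.
Service was by mail, adding 3 days: April 24, 2014 + 3 days = April 27, 2014.
Tolling adds 25 days: April 27, 2014 + 25 days = May 22, 2014.
May 22, 2014 is a Thursday and not a state holiday, so no extension applies.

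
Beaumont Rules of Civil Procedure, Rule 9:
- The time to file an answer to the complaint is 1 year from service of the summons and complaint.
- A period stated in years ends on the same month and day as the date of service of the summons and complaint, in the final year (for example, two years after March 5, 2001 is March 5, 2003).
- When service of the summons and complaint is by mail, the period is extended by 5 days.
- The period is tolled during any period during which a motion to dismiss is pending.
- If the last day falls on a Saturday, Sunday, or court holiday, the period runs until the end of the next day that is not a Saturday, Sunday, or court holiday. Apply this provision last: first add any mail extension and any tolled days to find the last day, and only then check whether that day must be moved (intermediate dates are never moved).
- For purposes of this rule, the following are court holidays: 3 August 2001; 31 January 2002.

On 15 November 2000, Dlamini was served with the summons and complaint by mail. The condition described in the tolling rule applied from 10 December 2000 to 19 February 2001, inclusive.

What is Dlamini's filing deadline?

1 year after 15 November 2000 is November 15, 2001.
Service was by mail, adding 5 days: November 15, 2001 + 5 days = November 20, 2001.
From December 10, 2000 through February 19, 2001 inclusive is 72 days; tolling adds 72 days: November 20, 2001 + 72 days = January 31, 2002.
January 31, 2002 is a listed holiday. The next qualifying day is February 1, 2002.

February 1, 2002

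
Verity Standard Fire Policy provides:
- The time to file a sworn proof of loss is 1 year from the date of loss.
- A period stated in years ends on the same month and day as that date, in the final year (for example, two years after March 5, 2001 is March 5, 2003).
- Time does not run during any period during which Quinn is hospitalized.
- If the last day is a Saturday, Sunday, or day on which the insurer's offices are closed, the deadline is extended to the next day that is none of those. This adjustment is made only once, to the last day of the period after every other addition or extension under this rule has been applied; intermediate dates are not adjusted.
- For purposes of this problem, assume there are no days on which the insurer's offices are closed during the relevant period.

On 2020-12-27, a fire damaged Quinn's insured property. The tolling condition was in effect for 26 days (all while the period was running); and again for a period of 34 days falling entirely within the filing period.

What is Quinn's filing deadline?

1 year after 2020-12-27 is December 27, 2021.
Tolling adds 26 days: December 27, 2021 + 26 days = January 22, 2022.
Tolling adds 34 days: January 22, 2022 + 34 days = February 25, 2022.
February 25, 2022 is a Friday and not a day on which the insurer's offices are closed, so no extension applies.

February 25, 2022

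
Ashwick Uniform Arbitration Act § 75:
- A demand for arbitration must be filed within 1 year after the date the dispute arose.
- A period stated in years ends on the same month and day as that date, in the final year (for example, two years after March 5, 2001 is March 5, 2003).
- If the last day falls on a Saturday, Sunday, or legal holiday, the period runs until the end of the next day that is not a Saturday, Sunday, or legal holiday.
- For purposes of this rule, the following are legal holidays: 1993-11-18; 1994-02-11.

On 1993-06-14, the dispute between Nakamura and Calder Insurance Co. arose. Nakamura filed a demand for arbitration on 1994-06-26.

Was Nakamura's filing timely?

No

1 year after 1993-06-14 is June 14, 1994.
June 14, 1994 is a Tuesday and not a legal holiday, so no extension applies.
The deadline is June 14, 1994; the filing on June 26, 1994 is after that date.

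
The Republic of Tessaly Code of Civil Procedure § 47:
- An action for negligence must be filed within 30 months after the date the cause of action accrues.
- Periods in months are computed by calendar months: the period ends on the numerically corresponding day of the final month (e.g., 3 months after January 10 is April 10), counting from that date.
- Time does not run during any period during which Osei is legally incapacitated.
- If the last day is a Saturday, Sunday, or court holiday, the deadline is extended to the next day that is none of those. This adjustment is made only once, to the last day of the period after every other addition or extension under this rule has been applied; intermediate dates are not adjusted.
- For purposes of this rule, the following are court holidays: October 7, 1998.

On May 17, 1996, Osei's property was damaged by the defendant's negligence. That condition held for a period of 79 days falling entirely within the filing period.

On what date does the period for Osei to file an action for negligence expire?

30 months after May 17, 1996 is November 17, 1998.
Tolling adds 79 days: November 17, 1998 + 79 days = February 4, 1999.
February 4, 1999 is a Thursday and not a court holiday, so no extension applies.

February 4, 1999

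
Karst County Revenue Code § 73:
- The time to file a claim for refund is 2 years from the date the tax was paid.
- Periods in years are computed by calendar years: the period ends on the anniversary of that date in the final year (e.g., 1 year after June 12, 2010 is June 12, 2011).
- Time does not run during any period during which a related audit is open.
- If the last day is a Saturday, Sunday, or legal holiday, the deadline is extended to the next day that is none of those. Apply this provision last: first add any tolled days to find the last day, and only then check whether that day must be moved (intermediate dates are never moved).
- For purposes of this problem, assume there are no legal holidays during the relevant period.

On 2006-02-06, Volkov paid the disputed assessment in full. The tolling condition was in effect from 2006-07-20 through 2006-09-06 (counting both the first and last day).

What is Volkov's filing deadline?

March 26, 2008

2 years after 2006-02-06 is February 6, 2008.
From July 20, 2006 through September 6, 2006 inclusive is 49 days; tolling adds 49 days: February 6, 2008 + 49 days = March 26, 2008.
March 26, 2008 is a Wednesday and not a legal holiday, so no extension applies.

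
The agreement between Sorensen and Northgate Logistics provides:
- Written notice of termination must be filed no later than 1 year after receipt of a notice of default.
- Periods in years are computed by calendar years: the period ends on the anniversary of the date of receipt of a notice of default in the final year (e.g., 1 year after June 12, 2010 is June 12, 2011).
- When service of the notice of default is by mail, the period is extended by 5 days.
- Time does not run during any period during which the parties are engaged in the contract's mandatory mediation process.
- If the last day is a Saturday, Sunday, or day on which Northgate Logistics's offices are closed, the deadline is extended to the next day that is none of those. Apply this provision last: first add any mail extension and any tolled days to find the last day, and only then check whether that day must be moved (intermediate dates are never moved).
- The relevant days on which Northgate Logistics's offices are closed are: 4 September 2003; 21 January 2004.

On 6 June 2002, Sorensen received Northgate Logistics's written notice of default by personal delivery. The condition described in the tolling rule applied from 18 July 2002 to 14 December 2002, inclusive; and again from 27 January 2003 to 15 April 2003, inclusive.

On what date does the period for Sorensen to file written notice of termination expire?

January 22, 2004

1 year after 6 June 2002 is June 6, 2003.
Service was not by mail, so no mail extension applies.
From July 18, 2002 through December 14, 2002 inclusive is 150 days; tolling adds 150 days: June 6, 2003 + 150 days = November 3, 2003.
From January 27, 2003 through April 15, 2003 inclusive is 79 days; tolling adds 79 days: November 3, 2003 + 79 days = January 21, 2004.
January 21, 2004 is a listed holiday. The next qualifying day is January 22, 2004.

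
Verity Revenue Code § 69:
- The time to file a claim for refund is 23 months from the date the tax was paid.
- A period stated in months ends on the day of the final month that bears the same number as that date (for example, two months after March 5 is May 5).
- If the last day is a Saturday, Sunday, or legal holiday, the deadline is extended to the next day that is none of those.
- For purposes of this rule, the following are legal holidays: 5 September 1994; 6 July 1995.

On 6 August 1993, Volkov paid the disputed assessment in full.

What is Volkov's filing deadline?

July 7, 1995

23 months after 6 August 1993 is July 6, 1995.
July 6, 1995 is a listed holiday. The next qualifying day is July 7, 1995.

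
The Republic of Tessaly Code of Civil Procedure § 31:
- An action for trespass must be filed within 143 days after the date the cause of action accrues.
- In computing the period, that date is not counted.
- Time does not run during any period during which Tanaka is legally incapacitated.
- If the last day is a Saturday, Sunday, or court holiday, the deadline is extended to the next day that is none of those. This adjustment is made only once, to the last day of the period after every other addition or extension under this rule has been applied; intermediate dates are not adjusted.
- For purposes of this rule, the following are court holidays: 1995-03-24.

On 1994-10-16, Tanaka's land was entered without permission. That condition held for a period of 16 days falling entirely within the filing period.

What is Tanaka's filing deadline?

143 days after 1994-10-16 is March 8, 1995.
Tolling adds 16 days: March 8, 1995 + 16 days = March 24, 1995.
March 24, 1995 is a listed holiday; March 25, 1995 is Saturday; March 26, 1995 is Sunday. The next qualifying day is March 27, 1995.

March 27, 1995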